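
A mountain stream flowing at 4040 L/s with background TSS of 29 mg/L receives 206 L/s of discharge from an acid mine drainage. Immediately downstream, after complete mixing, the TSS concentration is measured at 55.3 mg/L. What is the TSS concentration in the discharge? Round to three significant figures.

571 mg/L

Mass balance: 4040·29.00 + 206.0·Cₑ = 4246·55.30
→ Cₑ = (4246·55.30 − 4040·29.00) / 206.0 = 571.1 mg/L.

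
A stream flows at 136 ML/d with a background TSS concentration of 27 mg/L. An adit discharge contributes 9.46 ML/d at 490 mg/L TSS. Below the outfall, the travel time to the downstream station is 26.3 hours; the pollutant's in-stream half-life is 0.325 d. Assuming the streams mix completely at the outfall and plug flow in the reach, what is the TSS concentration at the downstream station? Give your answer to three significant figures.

After mixing, C = (136.0·27.00 + 9.460·490.0) / 145.5 = 8307/145.5 = 57.11 mg/L.
Half-life 0.325 d → k = ln 2 / 0.325 = 2.133 d⁻¹.
Applying C = C₀e^(−kt): 57.11 × 0.09660 = 5.517 mg/L.

5.52 mg/L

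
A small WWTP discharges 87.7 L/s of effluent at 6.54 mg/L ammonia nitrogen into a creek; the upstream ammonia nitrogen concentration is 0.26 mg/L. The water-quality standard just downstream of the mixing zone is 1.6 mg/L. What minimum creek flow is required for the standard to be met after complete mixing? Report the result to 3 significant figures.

Set C_mix = 1.6: (Q·0.2600 + 87.70·6.540) / (Q + 87.70) = 1.6
→ Q = 87.70·(6.540 − 1.6)/(1.6 − 0.2600) = 323.3 L/s.

323 L/s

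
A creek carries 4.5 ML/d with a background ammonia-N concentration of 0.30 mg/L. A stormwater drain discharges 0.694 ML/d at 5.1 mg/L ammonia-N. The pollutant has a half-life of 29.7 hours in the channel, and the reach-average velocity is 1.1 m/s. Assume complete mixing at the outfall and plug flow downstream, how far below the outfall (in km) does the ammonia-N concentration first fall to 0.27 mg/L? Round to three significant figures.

Conservation of mass: C = (4.500·0.3000 + 0.6940·5.100) / 5.194 = 4.889/5.194 = 0.9414 mg/L.
Half-life 29.7 h → k = ln 2 / 29.7 = 0.02334 h⁻¹ = 0.5601 d⁻¹.
Set 0.9414·exp(−k·t) = 0.27 → t = ln(0.9414/0.27)/k = 192600 s = 53.51 h.
Distance = v·t = 1.1·192600 = 211900 m = 211.9 km.

212 km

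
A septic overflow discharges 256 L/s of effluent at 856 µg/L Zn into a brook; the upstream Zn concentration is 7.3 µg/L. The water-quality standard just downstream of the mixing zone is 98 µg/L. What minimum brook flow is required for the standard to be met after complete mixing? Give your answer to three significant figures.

Set C_mix = 98: (Q·7.300 + 256.0·856.0) / (Q + 256.0) = 98
→ Q = 256.0·(856.0 − 98)/(98 − 7.300) = 2139 L/s.

2140 L/s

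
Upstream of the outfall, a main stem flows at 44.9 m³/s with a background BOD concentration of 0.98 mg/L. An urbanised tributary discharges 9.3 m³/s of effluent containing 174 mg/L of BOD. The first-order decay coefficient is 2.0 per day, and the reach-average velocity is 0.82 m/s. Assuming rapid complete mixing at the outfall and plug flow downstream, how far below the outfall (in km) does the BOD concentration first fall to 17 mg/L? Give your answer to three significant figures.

Mass balance: C = (44.90·0.9800 + 9.300·174.0) / 54.20 = 1662/54.20 = 30.67 mg/L.
Set 30.67·exp(−k·t) = 17 → t = ln(30.67/17)/k = 25490 s = 7.080 h.
Distance = v·t = 0.82·25490 = 20900 m = 20.90 km.

20.9 km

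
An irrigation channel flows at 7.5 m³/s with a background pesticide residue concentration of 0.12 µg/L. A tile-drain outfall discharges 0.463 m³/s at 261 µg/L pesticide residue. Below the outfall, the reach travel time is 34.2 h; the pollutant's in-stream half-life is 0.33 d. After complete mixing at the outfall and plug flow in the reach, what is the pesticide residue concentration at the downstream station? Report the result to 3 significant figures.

Mass balance: C = (7.500·0.1200 + 0.4630·261.0) / 7.963 = 121.7/7.963 = 15.29 µg/L.
Half-life 0.33 d → k = ln 2 / 0.33 = 2.100 d⁻¹.
First-order decay: C = 15.29·exp(−k·t) = 15.29·0.05013 = 0.7664 µg/L.

0.766 µg/L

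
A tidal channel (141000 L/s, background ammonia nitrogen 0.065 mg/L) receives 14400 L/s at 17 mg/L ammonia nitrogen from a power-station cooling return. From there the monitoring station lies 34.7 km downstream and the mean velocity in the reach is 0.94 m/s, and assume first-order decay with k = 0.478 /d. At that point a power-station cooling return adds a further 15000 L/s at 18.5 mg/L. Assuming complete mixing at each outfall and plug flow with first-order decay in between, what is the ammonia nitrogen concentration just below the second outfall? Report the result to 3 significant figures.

2.84 mg/L

After mixing, C = (141000·0.06500 + 14400·17.00) / 155400 = 254000/155400 = 1.634 mg/L; combined flow 155400 L/s.
Travel time t = 34.7·1000 / 0.94 = 36910 s = 10.25 h.
Applying C = C₀e^(−kt): 1.634 × 0.8153 = 1.332 mg/L.
Second outfall: C = (155400·1.332 + 15000·18.50)/170400 = 2.844 mg/L.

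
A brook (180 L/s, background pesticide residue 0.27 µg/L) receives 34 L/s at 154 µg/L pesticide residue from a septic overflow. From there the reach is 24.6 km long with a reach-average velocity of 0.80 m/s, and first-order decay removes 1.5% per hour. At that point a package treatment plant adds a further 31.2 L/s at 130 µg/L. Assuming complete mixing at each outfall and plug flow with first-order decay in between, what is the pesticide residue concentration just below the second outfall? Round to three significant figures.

35.5 µg/L

Conservation of mass: C = (180.0·0.2700 + 34.00·154.0) / 214.0 = 5285/214.0 = 24.69 µg/L; combined flow 214.0 L/s.
Travel time t = 24.6·1000 / 0.80 = 30750 s = 8.542 h.
1.5%/h lost → k = −ln(1 − 0.015) = 0.01511 h⁻¹.
After decay, C = 24.69 × e^(−kt) = 24.69 × 0.8789 = 21.70 µg/L.
At the second outfall, C = (214.0·21.70 + 31.20·130.0) / (214.0 + 31.20) = 35.48 µg/L.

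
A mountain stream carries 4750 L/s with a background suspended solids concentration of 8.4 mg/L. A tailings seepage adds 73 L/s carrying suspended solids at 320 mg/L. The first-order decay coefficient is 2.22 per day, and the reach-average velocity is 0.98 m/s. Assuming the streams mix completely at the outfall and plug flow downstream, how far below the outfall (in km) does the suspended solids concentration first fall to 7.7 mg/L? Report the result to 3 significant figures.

After mixing, C = (4750·8.400 + 73.00·320.0) / 4823 = 63260/4823 = 13.12 mg/L.
Set 13.12·exp(−k·t) = 7.7 → t = ln(13.12/7.7)/k = 20730 s = 5.758 h.
Distance = v·t = 0.98·20730 = 20320 m = 20.32 km.

20.3 km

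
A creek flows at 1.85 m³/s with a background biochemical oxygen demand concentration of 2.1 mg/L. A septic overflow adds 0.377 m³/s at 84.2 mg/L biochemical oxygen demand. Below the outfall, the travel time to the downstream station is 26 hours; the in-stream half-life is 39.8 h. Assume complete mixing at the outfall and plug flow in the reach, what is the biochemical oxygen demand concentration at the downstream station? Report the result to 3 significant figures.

Flow-weighted average: C = (1.850·2.100 + 0.3770·84.20) / 2.227 = 35.63/2.227 = 16.00 mg/L.
Half-life 39.8 h → k = ln 2 / 39.8 = 0.01742 h⁻¹ = 0.4180 d⁻¹.
Applying C = C₀e^(−kt): 16.00 × 0.6358 = 10.17 mg/L.

10.2 mg/L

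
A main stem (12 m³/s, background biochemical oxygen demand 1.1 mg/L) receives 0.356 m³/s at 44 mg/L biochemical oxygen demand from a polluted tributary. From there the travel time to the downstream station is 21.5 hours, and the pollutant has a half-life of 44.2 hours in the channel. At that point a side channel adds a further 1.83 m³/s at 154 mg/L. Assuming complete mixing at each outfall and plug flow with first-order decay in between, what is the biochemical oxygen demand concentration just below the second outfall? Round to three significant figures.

Mixed concentration C = ΣQC/ΣQ = (12.00·1.100 + 0.3560·44.00) / 12.36 = 28.86/12.36 = 2.336 mg/L; combined flow 12.36 m³/s.
Half-life 44.2 h → k = ln 2 / 44.2 = 0.01568 h⁻¹ = 0.3764 d⁻¹.
After decay, C = 2.336 × e^(−kt) = 2.336 × 0.7138 = 1.667 mg/L.
Second outfall: C = (12.36·1.667 + 1.830·154.0)/14.19 = 21.32 mg/L.

21.3 mg/L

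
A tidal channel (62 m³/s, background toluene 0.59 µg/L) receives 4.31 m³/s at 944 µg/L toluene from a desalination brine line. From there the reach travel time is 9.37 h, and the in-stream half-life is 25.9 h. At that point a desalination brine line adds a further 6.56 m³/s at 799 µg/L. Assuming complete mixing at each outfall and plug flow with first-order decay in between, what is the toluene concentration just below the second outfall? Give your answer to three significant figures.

Flow-weighted average: C = (62.00·0.5900 + 4.310·944.0) / 66.31 = 4105/66.31 = 61.91 µg/L; combined flow 66.31 m³/s.
Half-life 25.9 h → k = ln 2 / 25.9 = 0.02676 h⁻¹ = 0.6423 d⁻¹.
After decay, C = 61.91 × e^(−kt) = 61.91 × 0.7782 = 48.18 µg/L.
Second outfall: C = (66.31·48.18 + 6.560·799.0)/72.87 = 115.8 µg/L.

116 µg/L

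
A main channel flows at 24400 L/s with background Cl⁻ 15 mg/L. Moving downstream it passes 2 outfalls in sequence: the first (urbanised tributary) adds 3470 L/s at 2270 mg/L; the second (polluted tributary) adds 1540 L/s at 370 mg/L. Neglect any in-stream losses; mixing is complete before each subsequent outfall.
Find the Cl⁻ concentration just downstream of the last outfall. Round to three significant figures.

Outfall 1: combined Q = 27870 L/s; C = (24400·15.00 + 3470·2270)/27870 = 295.8 mg/L.
Outfall 2: combined Q = 29410 L/s; C = (27870·295.8 + 1540·370.0)/29410 = 299.6 mg/L.

300 mg/L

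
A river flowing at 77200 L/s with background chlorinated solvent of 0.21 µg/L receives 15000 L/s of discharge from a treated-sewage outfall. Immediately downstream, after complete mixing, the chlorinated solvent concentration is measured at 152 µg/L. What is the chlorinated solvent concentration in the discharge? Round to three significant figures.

Mass balance: 77200·0.2100 + 15000·Cₑ = 92200·152.0
→ Cₑ = (92200·152.0 − 77200·0.2100) / 15000 = 933.2 µg/L.

933 µg/L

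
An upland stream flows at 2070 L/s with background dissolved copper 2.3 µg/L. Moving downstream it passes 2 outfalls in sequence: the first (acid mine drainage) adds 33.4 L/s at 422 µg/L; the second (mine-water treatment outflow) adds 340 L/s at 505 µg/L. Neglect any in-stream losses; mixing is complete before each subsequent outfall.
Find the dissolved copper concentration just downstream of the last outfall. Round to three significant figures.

78.0 µg/L

Below outfall 1: Q → 2103 L/s, C = (2070·2.300 + 33.40·422.0)/2103 = 8.964 µg/L.
Below outfall 2: Q → 2443 L/s, C = (2103·8.964 + 340.0·505.0)/2443 = 77.99 µg/L.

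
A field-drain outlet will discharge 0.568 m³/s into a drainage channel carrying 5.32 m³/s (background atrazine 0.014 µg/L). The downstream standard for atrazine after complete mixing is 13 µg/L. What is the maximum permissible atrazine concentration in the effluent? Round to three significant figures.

135 µg/L

At the limit, (Qr·Cr + Qe·Cₑ)/(Qr + Qe) = 13:
Cₑ = (5.888·13 − 5.320·0.01400) / 0.5680 = 134.6 µg/L.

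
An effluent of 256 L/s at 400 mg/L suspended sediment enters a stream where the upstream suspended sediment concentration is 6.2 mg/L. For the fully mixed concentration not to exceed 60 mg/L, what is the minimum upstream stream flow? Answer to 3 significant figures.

Set C_mix = 60: (Q·6.200 + 256.0·400.0) / (Q + 256.0) = 60
→ Q = 256.0·(400.0 − 60)/(60 − 6.200) = 1618 L/s.

1620 L/s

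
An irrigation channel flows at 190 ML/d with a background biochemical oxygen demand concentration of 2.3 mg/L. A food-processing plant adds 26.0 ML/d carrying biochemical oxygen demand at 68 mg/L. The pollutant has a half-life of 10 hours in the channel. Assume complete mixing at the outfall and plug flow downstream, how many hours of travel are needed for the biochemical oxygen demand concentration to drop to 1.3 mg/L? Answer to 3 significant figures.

29.7 h

Flow-weighted average: C = (190.0·2.300 + 26.00·68.00) / 216.0 = 2205/216.0 = 10.21 mg/L.
Half-life 10 h → k = ln 2 / 10 = 0.06931 h⁻¹ = 1.664 d⁻¹.
10.21·exp(−k·t) = 1.3 → t = ln(10.21/1.3)/k = 107000 s = 29.73 h.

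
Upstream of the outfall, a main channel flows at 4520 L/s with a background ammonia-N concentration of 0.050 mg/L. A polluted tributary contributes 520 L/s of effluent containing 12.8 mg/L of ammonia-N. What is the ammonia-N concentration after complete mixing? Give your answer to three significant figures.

1.37 mg/L

After mixing, C = (4520·0.05000 + 520.0·12.80) / 5040 = 6882/5040 = 1.365 mg/L.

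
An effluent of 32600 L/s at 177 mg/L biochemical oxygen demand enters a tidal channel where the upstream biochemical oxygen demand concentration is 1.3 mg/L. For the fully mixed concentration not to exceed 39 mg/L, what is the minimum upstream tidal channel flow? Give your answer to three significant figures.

119000 L/s

Set C_mix = 39: (Q·1.300 + 32600·177.0) / (Q + 32600) = 39
→ Q = 32600·(177.0 − 39)/(39 − 1.300) = 119300 L/s.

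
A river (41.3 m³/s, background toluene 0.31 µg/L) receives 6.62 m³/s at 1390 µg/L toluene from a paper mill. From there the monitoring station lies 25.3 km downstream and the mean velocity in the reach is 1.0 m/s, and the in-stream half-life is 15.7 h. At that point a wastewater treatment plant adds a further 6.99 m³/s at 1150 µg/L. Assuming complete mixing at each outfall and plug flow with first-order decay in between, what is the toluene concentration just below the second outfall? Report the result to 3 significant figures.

269 µg/L

Mixed concentration C = ΣQC/ΣQ = (41.30·0.3100 + 6.620·1390) / 47.92 = 9215/47.92 = 192.3 µg/L; combined flow 47.92 m³/s.
Travel time t = 25.3·1000 / 1.0 = 25300 s = 7.028 h.
Half-life 15.7 h → k = ln 2 / 15.7 = 0.04415 h⁻¹ = 1.060 d⁻¹.
Decay over the reach: 192.3·exp(−kt) = 192.3·0.7332 = 141.0 µg/L.
Second outfall: C = (47.92·141.0 + 6.990·1150)/54.91 = 269.4 µg/L.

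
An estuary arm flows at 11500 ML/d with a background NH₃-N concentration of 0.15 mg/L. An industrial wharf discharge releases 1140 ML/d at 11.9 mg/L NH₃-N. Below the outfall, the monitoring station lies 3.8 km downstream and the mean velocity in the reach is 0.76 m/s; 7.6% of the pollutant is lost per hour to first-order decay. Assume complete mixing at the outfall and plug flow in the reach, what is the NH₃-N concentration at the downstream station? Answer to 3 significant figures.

Mass balance: C = (11500·0.1500 + 1140·11.90) / 12640 = 15290/12640 = 1.210 mg/L.
Travel time t = 3.8·1000 / 0.76 = 5000 s = 1.389 h.
7.6%/h lost → k = −ln(1 − 0.076) = 0.07904 h⁻¹.
Decay over the reach: 1.210·exp(−kt) = 1.210·0.8960 = 1.084 mg/L.

1.08 mg/L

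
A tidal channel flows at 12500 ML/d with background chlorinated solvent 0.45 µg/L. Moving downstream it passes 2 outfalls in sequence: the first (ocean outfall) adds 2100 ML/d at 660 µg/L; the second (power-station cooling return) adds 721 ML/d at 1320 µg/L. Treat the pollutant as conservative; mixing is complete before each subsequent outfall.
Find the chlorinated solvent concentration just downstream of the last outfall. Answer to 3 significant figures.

153 µg/L

Outfall 1: combined Q = 14600 ML/d; C = (12500·0.4500 + 2100·660.0)/14600 = 95.32 µg/L.
Outfall 2: combined Q = 15320 ML/d; C = (14600·95.32 + 721.0·1320)/15320 = 152.9 µg/L.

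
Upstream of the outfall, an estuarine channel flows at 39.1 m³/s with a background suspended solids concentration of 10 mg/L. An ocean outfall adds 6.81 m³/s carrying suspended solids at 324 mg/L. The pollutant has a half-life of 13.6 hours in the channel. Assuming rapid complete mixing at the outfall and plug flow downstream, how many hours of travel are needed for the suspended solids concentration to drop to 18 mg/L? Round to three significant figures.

22.5 h

Mass balance: C = (39.10·10.00 + 6.810·324.0) / 45.91 = 2597/45.91 = 56.58 mg/L.
Half-life 13.6 h → k = ln 2 / 13.6 = 0.05097 h⁻¹ = 1.223 d⁻¹.
56.58·exp(−k·t) = 18 → t = ln(56.58/18)/k = 80890 s = 22.47 h.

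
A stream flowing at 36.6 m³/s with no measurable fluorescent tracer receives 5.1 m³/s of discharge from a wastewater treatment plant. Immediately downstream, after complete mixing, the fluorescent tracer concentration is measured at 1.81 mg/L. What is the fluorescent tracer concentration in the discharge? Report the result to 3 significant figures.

Mass balance: 36.60·0 + 5.100·Cₑ = 41.70·1.810
→ Cₑ = (41.70·1.810 − 36.60·0) / 5.100 = 14.80 mg/L.

14.8 mg/L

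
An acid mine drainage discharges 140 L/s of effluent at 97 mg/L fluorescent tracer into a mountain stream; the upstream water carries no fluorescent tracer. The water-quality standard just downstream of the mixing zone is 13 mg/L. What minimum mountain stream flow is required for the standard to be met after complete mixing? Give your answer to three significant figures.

Set C_mix = 13: (Q·0 + 140.0·97.00) / (Q + 140.0) = 13
→ Q = 140.0·(97.00 − 13)/(13 − 0) = 904.6 L/s.

905 L/s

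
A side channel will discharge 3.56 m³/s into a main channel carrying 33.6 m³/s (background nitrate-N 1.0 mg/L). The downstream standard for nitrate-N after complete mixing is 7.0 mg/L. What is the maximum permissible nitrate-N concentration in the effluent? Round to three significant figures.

63.6 mg/L

At the limit, (Qr·Cr + Qe·Cₑ)/(Qr + Qe) = 7.0:
Cₑ = (37.16·7.0 − 33.60·1.000) / 3.560 = 63.63 mg/L.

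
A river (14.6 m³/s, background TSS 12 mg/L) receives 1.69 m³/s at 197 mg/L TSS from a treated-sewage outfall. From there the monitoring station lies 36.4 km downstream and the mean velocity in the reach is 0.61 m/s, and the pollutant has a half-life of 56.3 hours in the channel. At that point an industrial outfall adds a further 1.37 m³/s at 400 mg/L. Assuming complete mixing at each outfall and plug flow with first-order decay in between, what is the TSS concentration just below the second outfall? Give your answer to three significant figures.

After mixing, C = (14.60·12.00 + 1.690·197.0) / 16.29 = 508.1/16.29 = 31.19 mg/L; combined flow 16.29 m³/s.
Travel time t = 36.4·1000 / 0.61 = 59670 s = 16.58 h.
Half-life 56.3 h → k = ln 2 / 56.3 = 0.01231 h⁻¹ = 0.2955 d⁻¹.
Applying C = C₀e^(−kt): 31.19 × 0.8154 = 25.43 mg/L.
At the second outfall, C = (16.29·25.43 + 1.370·400.0) / (16.29 + 1.370) = 54.49 mg/L.

54.5 mg/L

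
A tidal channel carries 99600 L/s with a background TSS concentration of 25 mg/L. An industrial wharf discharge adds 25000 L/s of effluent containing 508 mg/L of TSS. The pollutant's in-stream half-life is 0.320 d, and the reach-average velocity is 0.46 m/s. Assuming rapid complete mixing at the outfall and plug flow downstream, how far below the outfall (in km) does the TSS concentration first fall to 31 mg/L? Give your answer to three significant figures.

25.1 km

Conservation of mass: C = (99600·25.00 + 25000·508.0) / 124600 = 15190000/124600 = 121.9 mg/L.
Half-life 0.320 d → k = ln 2 / 0.320 = 2.166 d⁻¹.
Set 121.9·exp(−k·t) = 31 → t = ln(121.9/31)/k = 54620 s = 15.17 h.
Distance = v·t = 0.46·54620 = 25120 m = 25.12 km.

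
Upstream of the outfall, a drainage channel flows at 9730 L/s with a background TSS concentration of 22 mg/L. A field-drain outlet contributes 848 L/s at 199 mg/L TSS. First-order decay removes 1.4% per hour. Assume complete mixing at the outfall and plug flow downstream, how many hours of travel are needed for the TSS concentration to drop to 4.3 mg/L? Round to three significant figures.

151 h

Flow-weighted average: C = (9730·22.00 + 848.0·199.0) / 10580 = 382800/10580 = 36.19 mg/L.
1.4%/h lost → k = −ln(1 − 0.014) = 0.01410 h⁻¹.
36.19·exp(−k·t) = 4.3 → t = ln(36.19/4.3)/k = 543900 s = 151.1 h.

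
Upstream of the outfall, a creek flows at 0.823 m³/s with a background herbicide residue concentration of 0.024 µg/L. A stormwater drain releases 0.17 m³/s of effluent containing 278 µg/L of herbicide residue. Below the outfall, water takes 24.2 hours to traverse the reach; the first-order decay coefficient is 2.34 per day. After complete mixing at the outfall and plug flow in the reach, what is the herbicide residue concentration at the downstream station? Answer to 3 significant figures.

4.50 µg/L

Mixed concentration C = ΣQC/ΣQ = (0.8230·0.02400 + 0.1700·278.0) / 0.9930 = 47.28/0.9930 = 47.61 µg/L.
Decay over the reach: 47.61·exp(−kt) = 47.61·0.09447 = 4.498 µg/L.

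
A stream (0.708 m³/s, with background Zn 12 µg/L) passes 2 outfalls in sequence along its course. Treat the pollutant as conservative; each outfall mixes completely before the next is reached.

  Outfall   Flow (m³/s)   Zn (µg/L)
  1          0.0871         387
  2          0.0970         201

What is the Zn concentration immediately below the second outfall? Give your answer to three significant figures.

69.2 µg/L

Below outfall 1: Q → 0.7951 m³/s, C = (0.7080·12.00 + 0.08710·387.0)/0.7951 = 53.08 µg/L.
Below outfall 2: Q → 0.8921 m³/s, C = (0.7951·53.08 + 0.09700·201.0)/0.8921 = 69.16 µg/L.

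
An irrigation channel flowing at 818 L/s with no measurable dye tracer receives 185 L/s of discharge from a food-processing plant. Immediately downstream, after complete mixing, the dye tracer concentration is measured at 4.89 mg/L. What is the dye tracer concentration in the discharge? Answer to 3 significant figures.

26.5 mg/L

Mass balance: 818.0·0 + 185.0·Cₑ = 1003·4.890
→ Cₑ = (1003·4.890 − 818.0·0) / 185.0 = 26.51 mg/L.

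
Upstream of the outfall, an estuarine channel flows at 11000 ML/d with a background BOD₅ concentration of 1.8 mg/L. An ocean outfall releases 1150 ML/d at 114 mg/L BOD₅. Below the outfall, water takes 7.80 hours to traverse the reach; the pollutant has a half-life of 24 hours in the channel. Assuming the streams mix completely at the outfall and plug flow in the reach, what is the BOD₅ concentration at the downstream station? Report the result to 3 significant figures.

Mass balance: C = (11000·1.800 + 1150·114.0) / 12150 = 150900/12150 = 12.42 mg/L.
Half-life 24 h → k = ln 2 / 24 = 0.02888 h⁻¹ = 0.6931 d⁻¹.
After decay, C = 12.42 × e^(−kt) = 12.42 × 0.7983 = 9.915 mg/L.

9.91 mg/L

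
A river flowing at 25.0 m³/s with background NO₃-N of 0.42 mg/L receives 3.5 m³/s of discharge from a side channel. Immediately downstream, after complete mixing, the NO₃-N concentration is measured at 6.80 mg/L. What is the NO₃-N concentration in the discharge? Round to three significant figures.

Mass balance: 25.00·0.4200 + 3.500·Cₑ = 28.50·6.800
→ Cₑ = (28.50·6.800 − 25.00·0.4200) / 3.500 = 52.37 mg/L.

52.4 mg/L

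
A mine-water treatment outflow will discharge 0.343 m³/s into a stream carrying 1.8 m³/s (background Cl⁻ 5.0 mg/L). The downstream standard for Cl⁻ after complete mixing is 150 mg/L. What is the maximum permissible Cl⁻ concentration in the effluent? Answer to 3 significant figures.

911 mg/L

At the limit, (Qr·Cr + Qe·Cₑ)/(Qr + Qe) = 150:
Cₑ = (2.143·150 − 1.800·5.000) / 0.3430 = 910.9 mg/L.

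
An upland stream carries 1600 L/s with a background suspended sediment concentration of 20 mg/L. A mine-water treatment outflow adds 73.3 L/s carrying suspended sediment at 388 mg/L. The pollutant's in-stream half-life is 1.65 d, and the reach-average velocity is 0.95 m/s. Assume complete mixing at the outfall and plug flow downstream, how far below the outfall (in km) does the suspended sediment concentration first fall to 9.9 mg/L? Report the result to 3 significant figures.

253 km

After mixing, C = (1600·20.00 + 73.30·388.0) / 1673 = 60440/1673 = 36.12 mg/L.
Half-life 1.65 d → k = ln 2 / 1.65 = 0.4201 d⁻¹.
Set 36.12·exp(−k·t) = 9.9 → t = ln(36.12/9.9)/k = 266200 s = 73.95 h.
Distance = v·t = 0.95·266200 = 252900 m = 252.9 km.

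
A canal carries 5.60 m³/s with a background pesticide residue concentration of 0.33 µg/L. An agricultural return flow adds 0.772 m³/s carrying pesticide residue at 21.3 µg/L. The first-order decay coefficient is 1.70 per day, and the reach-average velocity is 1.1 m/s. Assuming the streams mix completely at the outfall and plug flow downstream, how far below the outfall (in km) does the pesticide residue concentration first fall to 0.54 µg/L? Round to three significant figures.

93.4 km

Mass balance: C = (5.600·0.3300 + 0.7720·21.30) / 6.372 = 18.29/6.372 = 2.871 µg/L.
Set 2.871·exp(−k·t) = 0.54 → t = ln(2.871/0.54)/k = 84910 s = 23.59 h.
Distance = v·t = 1.1·84910 = 93400 m = 93.40 km.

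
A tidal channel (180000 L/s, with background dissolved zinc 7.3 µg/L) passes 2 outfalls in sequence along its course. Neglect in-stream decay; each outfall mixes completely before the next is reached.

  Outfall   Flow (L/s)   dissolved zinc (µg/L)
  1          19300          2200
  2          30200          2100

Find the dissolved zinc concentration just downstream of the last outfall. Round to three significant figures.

467 µg/L

Outfall 1: combined Q = 199300 L/s; C = (180000·7.300 + 19300·2200)/199300 = 219.6 µg/L.
Outfall 2: combined Q = 229500 L/s; C = (199300·219.6 + 30200·2100)/229500 = 467.1 µg/L.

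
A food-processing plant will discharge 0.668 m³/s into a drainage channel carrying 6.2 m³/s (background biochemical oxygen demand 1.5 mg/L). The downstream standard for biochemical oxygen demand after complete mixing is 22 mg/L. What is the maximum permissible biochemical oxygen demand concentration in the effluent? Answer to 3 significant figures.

At the limit, (Qr·Cr + Qe·Cₑ)/(Qr + Qe) = 22:
Cₑ = (6.868·22 − 6.200·1.500) / 0.6680 = 212.3 mg/L.

212 mg/L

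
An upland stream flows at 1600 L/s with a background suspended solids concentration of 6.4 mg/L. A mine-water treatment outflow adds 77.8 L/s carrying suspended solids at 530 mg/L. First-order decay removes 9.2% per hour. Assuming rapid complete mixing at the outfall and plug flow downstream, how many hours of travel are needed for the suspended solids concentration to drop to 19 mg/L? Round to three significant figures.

4.96 h

Mixed concentration C = ΣQC/ΣQ = (1600·6.400 + 77.80·530.0) / 1678 = 51470/1678 = 30.68 mg/L.
9.2%/h lost → k = −ln(1 − 0.092) = 0.09651 h⁻¹.
30.68·exp(−k·t) = 19 → t = ln(30.68/19)/k = 17870 s = 4.965 h.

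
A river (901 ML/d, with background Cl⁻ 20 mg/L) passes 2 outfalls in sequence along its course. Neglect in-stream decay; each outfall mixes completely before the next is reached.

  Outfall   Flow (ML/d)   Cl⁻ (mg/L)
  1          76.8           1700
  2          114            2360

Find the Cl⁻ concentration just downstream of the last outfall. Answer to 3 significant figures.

383 mg/L

Below outfall 1: Q → 977.8 ML/d, C = (901.0·20.00 + 76.80·1700)/977.8 = 152.0 mg/L.
Below outfall 2: Q → 1092 ML/d, C = (977.8·152.0 + 114.0·2360)/1092 = 382.5 mg/L.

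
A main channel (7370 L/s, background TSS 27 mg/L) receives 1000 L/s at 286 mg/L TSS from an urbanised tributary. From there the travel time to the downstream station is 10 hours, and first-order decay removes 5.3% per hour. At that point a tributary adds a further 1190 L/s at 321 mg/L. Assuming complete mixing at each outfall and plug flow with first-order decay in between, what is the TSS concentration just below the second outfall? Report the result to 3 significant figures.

Flow-weighted average: C = (7370·27.00 + 1000·286.0) / 8370 = 485000/8370 = 57.94 mg/L; combined flow 8370 L/s.
5.3%/h lost → k = −ln(1 − 0.053) = 0.05446 h⁻¹.
Decay over the reach: 57.94·exp(−kt) = 57.94·0.5801 = 33.61 mg/L.
Second outfall: C = (8370·33.61 + 1190·321.0)/9560 = 69.39 mg/L.

69.4 mg/L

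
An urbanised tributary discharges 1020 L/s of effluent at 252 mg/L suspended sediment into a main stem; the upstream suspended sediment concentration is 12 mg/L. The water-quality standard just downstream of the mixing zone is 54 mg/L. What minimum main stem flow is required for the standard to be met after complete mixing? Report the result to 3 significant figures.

4810 L/s

Set C_mix = 54: (Q·12.00 + 1020·252.0) / (Q + 1020) = 54
→ Q = 1020·(252.0 − 54)/(54 − 12.00) = 4809 L/s.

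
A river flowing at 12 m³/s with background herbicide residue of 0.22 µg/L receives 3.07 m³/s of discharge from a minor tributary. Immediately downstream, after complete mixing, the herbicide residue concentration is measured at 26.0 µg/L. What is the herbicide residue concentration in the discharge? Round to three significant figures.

127 µg/L

Mass balance: 12.00·0.2200 + 3.070·Cₑ = 15.07·26.00
→ Cₑ = (15.07·26.00 − 12.00·0.2200) / 3.070 = 126.8 µg/L.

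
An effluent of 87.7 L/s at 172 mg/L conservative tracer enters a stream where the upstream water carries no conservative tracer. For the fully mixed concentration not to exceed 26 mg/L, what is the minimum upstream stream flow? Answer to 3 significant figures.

Set C_mix = 26: (Q·0 + 87.70·172.0) / (Q + 87.70) = 26
→ Q = 87.70·(172.0 − 26)/(26 − 0) = 492.5 L/s.

492 L/s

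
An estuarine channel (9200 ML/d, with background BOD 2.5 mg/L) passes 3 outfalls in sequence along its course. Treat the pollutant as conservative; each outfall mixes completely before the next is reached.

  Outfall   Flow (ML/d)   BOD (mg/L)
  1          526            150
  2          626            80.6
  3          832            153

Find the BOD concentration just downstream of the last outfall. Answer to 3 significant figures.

25.0 mg/L

Below outfall 1: Q → 9726 ML/d, C = (9200·2.500 + 526.0·150.0)/9726 = 10.48 mg/L.
Below outfall 2: Q → 10350 ML/d, C = (9726·10.48 + 626.0·80.60)/10350 = 14.72 mg/L.
Below outfall 3: Q → 11180 ML/d, C = (10350·14.72 + 832.0·153.0)/11180 = 25.00 mg/L.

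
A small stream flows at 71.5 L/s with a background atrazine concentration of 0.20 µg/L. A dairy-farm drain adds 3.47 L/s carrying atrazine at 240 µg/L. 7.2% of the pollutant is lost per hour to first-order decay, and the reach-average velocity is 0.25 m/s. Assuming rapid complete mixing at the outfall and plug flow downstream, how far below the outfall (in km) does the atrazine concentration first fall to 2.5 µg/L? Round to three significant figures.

18.2 km

After mixing, C = (71.50·0.2000 + 3.470·240.0) / 74.97 = 847.1/74.97 = 11.30 µg/L.
7.2%/h lost → k = −ln(1 − 0.072) = 0.07472 h⁻¹.
Set 11.30·exp(−k·t) = 2.5 → t = ln(11.30/2.5)/k = 72670 s = 20.19 h.
Distance = v·t = 0.25·72670 = 18170 m = 18.17 km.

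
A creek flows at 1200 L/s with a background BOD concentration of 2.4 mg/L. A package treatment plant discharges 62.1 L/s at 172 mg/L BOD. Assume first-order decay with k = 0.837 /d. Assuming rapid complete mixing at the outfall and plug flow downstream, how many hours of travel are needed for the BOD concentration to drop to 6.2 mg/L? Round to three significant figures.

Conservation of mass: C = (1200·2.400 + 62.10·172.0) / 1262 = 13560/1262 = 10.74 mg/L.
10.74·exp(−k·t) = 6.2 → t = ln(10.74/6.2)/k = 56760 s = 15.77 h.

15.8 h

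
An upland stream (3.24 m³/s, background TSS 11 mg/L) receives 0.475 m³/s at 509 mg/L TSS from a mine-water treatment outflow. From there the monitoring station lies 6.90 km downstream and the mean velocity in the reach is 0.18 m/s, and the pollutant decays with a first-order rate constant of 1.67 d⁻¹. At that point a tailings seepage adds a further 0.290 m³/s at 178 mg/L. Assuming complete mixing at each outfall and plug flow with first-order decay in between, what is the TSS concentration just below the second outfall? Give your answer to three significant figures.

Mixed concentration C = ΣQC/ΣQ = (3.240·11.00 + 0.4750·509.0) / 3.715 = 277.4/3.715 = 74.67 mg/L; combined flow 3.715 m³/s.
Travel time t = 6.90·1000 / 0.18 = 38330 s = 10.65 h.
Applying C = C₀e^(−kt): 74.67 × 0.4767 = 35.59 mg/L.
At the second outfall, C = (3.715·35.59 + 0.2900·178.0) / (3.715 + 0.2900) = 45.91 mg/L.

45.9 mg/L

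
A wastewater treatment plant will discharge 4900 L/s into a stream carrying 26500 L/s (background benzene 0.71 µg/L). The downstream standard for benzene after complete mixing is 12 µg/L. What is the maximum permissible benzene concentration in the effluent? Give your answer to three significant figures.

At the limit, (Qr·Cr + Qe·Cₑ)/(Qr + Qe) = 12:
Cₑ = (31400·12 − 26500·0.7100) / 4900 = 73.06 µg/L.

73.1 µg/L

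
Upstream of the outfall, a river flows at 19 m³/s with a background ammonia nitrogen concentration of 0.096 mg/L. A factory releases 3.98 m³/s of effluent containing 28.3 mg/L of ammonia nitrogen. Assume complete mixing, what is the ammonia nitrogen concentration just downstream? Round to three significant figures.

4.98 mg/L

Mixed concentration C = ΣQC/ΣQ = (19.00·0.09600 + 3.980·28.30) / 22.98 = 114.5/22.98 = 4.981 mg/L.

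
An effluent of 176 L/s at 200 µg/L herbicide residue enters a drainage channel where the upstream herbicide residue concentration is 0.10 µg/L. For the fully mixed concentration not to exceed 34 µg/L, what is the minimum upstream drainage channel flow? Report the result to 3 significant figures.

862 L/s

Set C_mix = 34: (Q·0.1000 + 176.0·200.0) / (Q + 176.0) = 34
→ Q = 176.0·(200.0 − 34)/(34 − 0.1000) = 861.8 L/s.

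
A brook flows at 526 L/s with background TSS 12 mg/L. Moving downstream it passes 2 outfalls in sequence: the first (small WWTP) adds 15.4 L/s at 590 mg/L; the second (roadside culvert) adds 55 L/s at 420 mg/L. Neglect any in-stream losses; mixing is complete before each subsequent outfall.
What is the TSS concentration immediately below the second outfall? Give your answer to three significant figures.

Below outfall 1: Q → 541.4 L/s, C = (526.0·12.00 + 15.40·590.0)/541.4 = 28.44 mg/L.
Below outfall 2: Q → 596.4 L/s, C = (541.4·28.44 + 55.00·420.0)/596.4 = 64.55 mg/L.

64.6 mg/L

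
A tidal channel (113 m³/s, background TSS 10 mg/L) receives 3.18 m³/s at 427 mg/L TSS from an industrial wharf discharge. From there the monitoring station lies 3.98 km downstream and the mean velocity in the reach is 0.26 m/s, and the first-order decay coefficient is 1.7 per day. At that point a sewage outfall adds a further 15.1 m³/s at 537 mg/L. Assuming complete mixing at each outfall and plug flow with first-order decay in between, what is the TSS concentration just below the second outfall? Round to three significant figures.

Mixed concentration C = ΣQC/ΣQ = (113.0·10.00 + 3.180·427.0) / 116.2 = 2488/116.2 = 21.41 mg/L; combined flow 116.2 m³/s.
Travel time t = 3.98·1000 / 0.26 = 15310 s = 4.252 h.
Decay over the reach: 21.41·exp(−kt) = 21.41·0.7399 = 15.84 mg/L.
Second outfall: C = (116.2·15.84 + 15.10·537.0)/131.3 = 75.79 mg/L.

75.8 mg/L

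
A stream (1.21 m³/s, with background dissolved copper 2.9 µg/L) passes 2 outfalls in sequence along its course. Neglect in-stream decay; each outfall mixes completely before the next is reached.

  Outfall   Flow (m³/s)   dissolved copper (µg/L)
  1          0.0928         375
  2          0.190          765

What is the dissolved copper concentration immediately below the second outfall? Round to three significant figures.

Outfall 1: combined Q = 1.303 m³/s; C = (1.210·2.900 + 0.09280·375.0)/1.303 = 29.41 µg/L.
Outfall 2: combined Q = 1.493 m³/s; C = (1.303·29.41 + 0.1900·765.0)/1.493 = 123.0 µg/L.

123 µg/L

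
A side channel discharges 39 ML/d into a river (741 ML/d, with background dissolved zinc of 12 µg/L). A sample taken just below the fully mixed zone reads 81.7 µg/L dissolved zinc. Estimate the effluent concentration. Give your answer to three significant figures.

Mass balance: 741.0·12.00 + 39.00·Cₑ = 780.0·81.70
→ Cₑ = (780.0·81.70 − 741.0·12.00) / 39.00 = 1406 µg/L.

1410 µg/L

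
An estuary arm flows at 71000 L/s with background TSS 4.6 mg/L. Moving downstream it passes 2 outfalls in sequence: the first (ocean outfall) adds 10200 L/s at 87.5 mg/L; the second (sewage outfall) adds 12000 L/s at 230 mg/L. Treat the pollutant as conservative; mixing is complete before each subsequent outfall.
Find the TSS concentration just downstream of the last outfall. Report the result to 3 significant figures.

42.7 mg/L

Below outfall 1: Q → 81200 L/s, C = (71000·4.600 + 10200·87.50)/81200 = 15.01 mg/L.
Below outfall 2: Q → 93200 L/s, C = (81200·15.01 + 12000·230.0)/93200 = 42.69 mg/L.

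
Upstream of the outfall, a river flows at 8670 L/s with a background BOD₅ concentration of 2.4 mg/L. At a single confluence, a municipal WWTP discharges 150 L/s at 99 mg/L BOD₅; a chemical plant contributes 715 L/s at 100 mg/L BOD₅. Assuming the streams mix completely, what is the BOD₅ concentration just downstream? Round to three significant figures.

Mixed concentration C = ΣQC/ΣQ = (8670·2.400 + 150.0·99.00 + 715.0·100.0) / 9535 = 107200/9535 = 11.24 mg/L.

11.2 mg/L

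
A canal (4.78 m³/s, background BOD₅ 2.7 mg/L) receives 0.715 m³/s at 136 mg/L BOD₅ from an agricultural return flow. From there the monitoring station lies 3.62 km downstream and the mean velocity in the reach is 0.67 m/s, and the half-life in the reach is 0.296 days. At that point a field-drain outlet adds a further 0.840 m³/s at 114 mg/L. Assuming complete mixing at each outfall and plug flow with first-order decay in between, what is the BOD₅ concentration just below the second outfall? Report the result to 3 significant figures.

Conservation of mass: C = (4.780·2.700 + 0.7150·136.0) / 5.495 = 110.1/5.495 = 20.04 mg/L; combined flow 5.495 m³/s.
Travel time t = 3.62·1000 / 0.67 = 5403 s = 1.501 h.
Half-life 0.296 d → k = ln 2 / 0.296 = 2.342 d⁻¹.
After decay, C = 20.04 × e^(−kt) = 20.04 × 0.8638 = 17.31 mg/L.
At the second outfall, C = (5.495·17.31 + 0.8400·114.0) / (5.495 + 0.8400) = 30.13 mg/L.

30.1 mg/L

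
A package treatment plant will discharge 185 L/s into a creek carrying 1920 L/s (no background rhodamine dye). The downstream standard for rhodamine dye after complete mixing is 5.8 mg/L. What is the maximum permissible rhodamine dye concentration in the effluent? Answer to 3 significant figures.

66.0 mg/L

At the limit, (Qr·Cr + Qe·Cₑ)/(Qr + Qe) = 5.8:
Cₑ = (2105·5.8 − 1920·0) / 185.0 = 65.99 mg/L.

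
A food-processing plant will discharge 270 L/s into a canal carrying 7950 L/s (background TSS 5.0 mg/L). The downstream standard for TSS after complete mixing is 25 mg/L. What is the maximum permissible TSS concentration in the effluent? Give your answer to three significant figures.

At the limit, (Qr·Cr + Qe·Cₑ)/(Qr + Qe) = 25:
Cₑ = (8220·25 − 7950·5.000) / 270.0 = 613.9 mg/L.

614 mg/L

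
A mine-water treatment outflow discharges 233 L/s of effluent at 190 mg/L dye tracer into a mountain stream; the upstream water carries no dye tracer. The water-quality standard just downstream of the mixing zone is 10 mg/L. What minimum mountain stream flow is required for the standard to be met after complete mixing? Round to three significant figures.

4190 L/s

Set C_mix = 10: (Q·0 + 233.0·190.0) / (Q + 233.0) = 10
→ Q = 233.0·(190.0 − 10)/(10 − 0) = 4194 L/s.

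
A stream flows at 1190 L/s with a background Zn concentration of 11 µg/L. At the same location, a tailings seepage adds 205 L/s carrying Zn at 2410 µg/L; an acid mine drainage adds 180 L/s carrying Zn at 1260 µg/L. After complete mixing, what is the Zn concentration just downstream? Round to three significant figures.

466 µg/L

Flow-weighted average: C = (1190·11.00 + 205.0·2410 + 180.0·1260) / 1575 = 733900/1575 = 466.0 µg/L.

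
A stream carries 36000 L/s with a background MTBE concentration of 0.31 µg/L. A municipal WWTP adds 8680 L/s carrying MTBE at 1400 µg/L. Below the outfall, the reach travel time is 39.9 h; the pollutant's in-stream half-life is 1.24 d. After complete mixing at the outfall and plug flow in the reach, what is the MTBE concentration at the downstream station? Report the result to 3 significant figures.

107 µg/L

After mixing, C = (36000·0.3100 + 8680·1400) / 44680 = 12160000/44680 = 272.2 µg/L.
Half-life 1.24 d → k = ln 2 / 1.24 = 0.5590 d⁻¹.
Decay over the reach: 272.2·exp(−kt) = 272.2·0.3948 = 107.5 µg/L.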